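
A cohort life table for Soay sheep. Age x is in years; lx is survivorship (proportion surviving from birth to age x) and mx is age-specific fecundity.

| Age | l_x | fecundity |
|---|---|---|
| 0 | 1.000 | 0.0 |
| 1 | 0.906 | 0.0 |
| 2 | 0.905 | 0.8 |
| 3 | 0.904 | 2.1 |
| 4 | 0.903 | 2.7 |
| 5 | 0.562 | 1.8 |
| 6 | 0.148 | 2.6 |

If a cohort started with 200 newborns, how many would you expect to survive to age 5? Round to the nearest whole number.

112

Expected survivors = N0 · l_5 = 200 × 0.562 = 112.4 → 112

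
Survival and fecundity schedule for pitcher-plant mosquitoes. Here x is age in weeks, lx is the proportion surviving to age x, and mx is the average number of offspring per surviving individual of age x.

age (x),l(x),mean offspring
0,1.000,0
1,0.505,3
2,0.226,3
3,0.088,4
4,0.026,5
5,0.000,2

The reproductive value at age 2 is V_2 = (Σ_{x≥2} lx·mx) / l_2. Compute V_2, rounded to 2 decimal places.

lx·mx for x ≥ 2: 0.678, 0.352, 0.13, 0 → sum = 1.16
V_2 = 1.16 / l_2 = 1.16 / 0.226 = 5.132743… → 5.13

5.13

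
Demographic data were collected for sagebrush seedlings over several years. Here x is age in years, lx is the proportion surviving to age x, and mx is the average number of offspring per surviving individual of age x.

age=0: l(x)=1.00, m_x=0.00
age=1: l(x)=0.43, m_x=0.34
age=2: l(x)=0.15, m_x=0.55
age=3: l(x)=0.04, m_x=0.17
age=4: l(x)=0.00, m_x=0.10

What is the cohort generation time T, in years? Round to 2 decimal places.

lx·mx: 0, 0.1462, 0.0825, 0.0068, 0 → R0 = 0.2355
x·lx·mx: 0, 0.1462, 0.165, 0.0204, 0 → Σ = 0.3316
T = 0.3316 / 0.2355 = 1.408068… → 1.41

1.41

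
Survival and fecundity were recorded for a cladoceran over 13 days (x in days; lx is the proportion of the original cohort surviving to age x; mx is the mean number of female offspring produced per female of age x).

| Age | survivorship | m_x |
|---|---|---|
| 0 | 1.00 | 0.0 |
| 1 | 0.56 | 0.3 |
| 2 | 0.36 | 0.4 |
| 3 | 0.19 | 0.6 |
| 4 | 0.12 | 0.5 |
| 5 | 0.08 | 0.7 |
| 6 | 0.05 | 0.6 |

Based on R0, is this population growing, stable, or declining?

declining

R0 = Σ lx·mx = 0 + 0.168 + 0.144 + 0.114 + 0.06 + 0.056 + 0.03 = 0.572
R0 < 1, so the population is declining.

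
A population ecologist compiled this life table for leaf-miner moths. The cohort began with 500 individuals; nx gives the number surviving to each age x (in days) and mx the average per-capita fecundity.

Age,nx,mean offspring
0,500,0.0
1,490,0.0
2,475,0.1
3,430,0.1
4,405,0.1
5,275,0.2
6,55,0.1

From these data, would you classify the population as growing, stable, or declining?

declining

lx = nx/n0 = nx/500: 1, 0.98, 0.95, 0.86, 0.81, 0.55, 0.11
R0 = Σ lx·mx = 0 + 0 + 0.095 + 0.086 + 0.081 + 0.11 + 0.011 = 0.383
R0 < 1, so the population is declining.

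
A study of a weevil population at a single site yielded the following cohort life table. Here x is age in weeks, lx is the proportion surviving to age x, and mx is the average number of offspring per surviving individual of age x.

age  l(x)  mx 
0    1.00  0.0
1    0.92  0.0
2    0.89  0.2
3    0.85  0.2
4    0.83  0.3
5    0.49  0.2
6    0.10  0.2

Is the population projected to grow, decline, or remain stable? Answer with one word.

declining

R0 = Σ lx·mx = 0 + 0 + 0.178 + 0.17 + 0.249 + 0.098 + 0.02 = 0.715
R0 < 1, so the population is declining.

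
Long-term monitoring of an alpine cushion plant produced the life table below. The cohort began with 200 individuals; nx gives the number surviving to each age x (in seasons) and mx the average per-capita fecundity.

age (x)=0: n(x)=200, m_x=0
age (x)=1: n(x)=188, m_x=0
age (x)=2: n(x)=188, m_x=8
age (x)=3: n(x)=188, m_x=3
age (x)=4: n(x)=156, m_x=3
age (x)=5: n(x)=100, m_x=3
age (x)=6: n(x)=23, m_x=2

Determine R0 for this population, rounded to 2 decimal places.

14.41

lx = nx/n0 = nx/200: 1, 0.94, 0.94, 0.94, 0.78, 0.5, 0.115
lx·mx by age: 0, 0, 7.52, 2.82, 2.34, 1.5, 0.23
R0 = Σ lx·mx = 14.41 → 14.41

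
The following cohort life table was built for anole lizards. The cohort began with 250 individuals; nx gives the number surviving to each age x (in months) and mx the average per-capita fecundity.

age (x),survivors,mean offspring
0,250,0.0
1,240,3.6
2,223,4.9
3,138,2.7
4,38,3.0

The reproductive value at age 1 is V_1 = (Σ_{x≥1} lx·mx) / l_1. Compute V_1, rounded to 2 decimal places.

10.18

lx = nx/n0 = nx/250: 1, 0.96, 0.892, 0.552, 0.152
lx·mx for x ≥ 1: 3.456, 4.3708, 1.4904, 0.456 → sum = 9.7732
V_1 = 9.7732 / l_1 = 9.7732 / 0.96 = 10.180417… → 10.18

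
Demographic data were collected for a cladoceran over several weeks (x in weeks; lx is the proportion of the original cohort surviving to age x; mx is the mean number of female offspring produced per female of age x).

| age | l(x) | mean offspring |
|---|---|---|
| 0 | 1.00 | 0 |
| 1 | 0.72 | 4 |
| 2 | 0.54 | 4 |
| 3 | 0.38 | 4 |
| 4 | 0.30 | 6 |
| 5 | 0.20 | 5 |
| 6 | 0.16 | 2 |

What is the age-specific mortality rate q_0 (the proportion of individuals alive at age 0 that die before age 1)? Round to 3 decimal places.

0.280

q_0 = (l_0 − l_1) / l_0 = (1 − 0.72) / 1
     = 0.28 / 1 = 0.28 → 0.280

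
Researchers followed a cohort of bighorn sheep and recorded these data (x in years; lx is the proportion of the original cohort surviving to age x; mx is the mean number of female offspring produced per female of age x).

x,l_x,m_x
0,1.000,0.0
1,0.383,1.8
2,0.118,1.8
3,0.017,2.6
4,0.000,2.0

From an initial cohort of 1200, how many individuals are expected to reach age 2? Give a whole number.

Expected survivors = N0 · l_2 = 1200 × 0.118 = 141.6 → 142

142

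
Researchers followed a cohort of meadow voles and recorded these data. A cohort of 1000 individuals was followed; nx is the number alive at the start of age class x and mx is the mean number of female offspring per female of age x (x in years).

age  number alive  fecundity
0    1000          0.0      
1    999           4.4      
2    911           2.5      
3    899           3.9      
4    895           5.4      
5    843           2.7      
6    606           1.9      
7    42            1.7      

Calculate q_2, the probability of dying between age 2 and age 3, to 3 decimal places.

lx = nx/n0 = nx/1000: 1, 0.999, 0.911, 0.899, 0.895, 0.843, 0.606, 0.042
q_2 = (l_2 − l_3) / l_2 = (0.911 − 0.899) / 0.911
     = 0.012 / 0.911 = 0.013172… → 0.013

0.013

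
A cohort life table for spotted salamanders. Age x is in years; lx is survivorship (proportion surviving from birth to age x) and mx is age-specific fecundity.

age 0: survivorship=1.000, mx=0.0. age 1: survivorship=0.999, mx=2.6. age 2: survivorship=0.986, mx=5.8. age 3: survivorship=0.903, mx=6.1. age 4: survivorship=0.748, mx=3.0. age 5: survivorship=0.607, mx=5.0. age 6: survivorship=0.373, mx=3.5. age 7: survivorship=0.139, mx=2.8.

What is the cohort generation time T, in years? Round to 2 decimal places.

3.14

lx·mx: 0, 2.5974, 5.7188, 5.5083, 2.244, 3.035, 1.3055, 0.3892 → R0 = 20.7982
x·lx·mx: 0, 2.5974, 11.4376, 16.5249, 8.976, 15.175, 7.833, 2.7244 → Σ = 65.2683
T = 65.2683 / 20.7982 = 3.138171… → 3.14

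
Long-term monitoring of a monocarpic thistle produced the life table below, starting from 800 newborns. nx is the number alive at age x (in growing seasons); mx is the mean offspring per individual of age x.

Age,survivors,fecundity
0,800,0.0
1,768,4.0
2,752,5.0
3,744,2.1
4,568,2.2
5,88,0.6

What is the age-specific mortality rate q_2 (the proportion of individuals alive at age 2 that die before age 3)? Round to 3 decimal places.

0.011

lx = nx/n0 = nx/800: 1, 0.96, 0.94, 0.93, 0.71, 0.11
q_2 = (l_2 − l_3) / l_2 = (0.94 − 0.93) / 0.94
     = 0.01 / 0.94 = 0.010638… → 0.011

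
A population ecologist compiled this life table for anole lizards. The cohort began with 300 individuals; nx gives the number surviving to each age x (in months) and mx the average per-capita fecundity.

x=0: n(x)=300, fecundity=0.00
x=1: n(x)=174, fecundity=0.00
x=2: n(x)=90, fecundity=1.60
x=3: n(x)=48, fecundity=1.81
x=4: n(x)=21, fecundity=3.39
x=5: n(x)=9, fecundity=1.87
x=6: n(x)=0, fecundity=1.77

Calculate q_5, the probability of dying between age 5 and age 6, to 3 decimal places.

lx = nx/n0 = nx/300: 1, 0.58, 0.3, 0.16, 0.07, 0.03, 0
q_5 = (l_5 − l_6) / l_5 = (0.03 − 0) / 0.03
     = 0.03 / 0.03 = 1 → 1.000

1.000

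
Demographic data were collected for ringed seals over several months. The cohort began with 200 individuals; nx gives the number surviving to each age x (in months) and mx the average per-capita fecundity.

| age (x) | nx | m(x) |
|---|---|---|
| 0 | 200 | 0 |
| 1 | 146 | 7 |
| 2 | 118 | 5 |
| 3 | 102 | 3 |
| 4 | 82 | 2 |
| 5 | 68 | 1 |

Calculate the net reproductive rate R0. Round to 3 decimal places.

lx = nx/n0 = nx/200: 1, 0.73, 0.59, 0.51, 0.41, 0.34
lx·mx by age: 0, 5.11, 2.95, 1.53, 0.82, 0.34
R0 = Σ lx·mx = 10.75 → 10.750

10.750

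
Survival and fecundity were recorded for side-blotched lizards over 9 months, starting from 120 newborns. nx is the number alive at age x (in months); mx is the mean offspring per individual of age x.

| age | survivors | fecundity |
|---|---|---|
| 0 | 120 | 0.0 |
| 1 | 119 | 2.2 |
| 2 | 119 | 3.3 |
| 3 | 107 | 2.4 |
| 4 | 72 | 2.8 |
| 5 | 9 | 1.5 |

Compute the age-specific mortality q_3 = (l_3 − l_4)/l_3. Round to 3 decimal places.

0.327

lx = nx/n0 = nx/120: 1, 0.99167…, 0.99167…, 0.89167…, 0.6, 0.075
q_3 = (l_3 − l_4) / l_3 = (0.891667… − 0.6) / 0.891667…
     = 0.291667… / 0.891667… = 0.327103… → 0.327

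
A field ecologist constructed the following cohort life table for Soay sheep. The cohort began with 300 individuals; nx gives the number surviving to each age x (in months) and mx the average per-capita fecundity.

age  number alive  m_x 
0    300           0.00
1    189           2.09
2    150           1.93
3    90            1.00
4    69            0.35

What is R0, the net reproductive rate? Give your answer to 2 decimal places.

2.66

lx = nx/n0 = nx/300: 1, 0.63, 0.5, 0.3, 0.23
lx·mx by age: 0, 1.3167, 0.965, 0.3, 0.0805
R0 = Σ lx·mx = 2.6622 → 2.66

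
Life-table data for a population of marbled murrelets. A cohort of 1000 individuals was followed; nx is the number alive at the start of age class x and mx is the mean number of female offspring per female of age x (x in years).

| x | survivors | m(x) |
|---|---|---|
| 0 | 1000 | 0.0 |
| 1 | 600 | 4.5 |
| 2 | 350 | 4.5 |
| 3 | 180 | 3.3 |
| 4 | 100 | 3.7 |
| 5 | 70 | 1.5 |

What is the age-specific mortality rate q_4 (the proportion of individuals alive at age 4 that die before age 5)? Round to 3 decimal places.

lx = nx/n0 = nx/1000: 1, 0.6, 0.35, 0.18, 0.1, 0.07
q_4 = (l_4 − l_5) / l_4 = (0.1 − 0.07) / 0.1
     = 0.03 / 0.1 = 0.3 → 0.300

0.300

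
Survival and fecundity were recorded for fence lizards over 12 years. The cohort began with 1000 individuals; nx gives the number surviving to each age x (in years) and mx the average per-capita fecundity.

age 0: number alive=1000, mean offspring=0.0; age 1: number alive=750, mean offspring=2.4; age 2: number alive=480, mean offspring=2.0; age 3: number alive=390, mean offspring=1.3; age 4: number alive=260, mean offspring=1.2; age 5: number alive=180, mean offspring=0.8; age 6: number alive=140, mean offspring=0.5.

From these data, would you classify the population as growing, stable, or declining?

lx = nx/n0 = nx/1000: 1, 0.75, 0.48, 0.39, 0.26, 0.18, 0.14
R0 = Σ lx·mx = 0 + 1.8 + 0.96 + 0.507 + 0.312 + 0.144 + 0.07 = 3.793
R0 > 1, so the population is growing.

growing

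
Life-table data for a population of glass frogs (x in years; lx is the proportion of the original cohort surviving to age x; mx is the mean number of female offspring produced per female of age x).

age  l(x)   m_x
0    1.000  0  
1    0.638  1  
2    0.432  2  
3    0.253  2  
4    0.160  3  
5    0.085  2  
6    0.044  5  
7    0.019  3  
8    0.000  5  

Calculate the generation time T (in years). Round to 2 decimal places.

lx·mx: 0, 0.638, 0.864, 0.506, 0.48, 0.17, 0.22, 0.057, 0 → R0 = 2.935
x·lx·mx: 0, 0.638, 1.728, 1.518, 1.92, 0.85, 1.32, 0.399, 0 → Σ = 8.373
T = 8.373 / 2.935 = 2.852811… → 2.85

2.85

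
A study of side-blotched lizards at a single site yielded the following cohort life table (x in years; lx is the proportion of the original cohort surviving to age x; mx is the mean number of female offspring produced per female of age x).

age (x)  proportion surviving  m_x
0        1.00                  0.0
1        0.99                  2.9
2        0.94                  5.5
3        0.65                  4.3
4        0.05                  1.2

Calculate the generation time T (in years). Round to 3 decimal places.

lx·mx: 0, 2.871, 5.17, 2.795, 0.06 → R0 = 10.896
x·lx·mx: 0, 2.871, 10.34, 8.385, 0.24 → Σ = 21.836
T = 21.836 / 10.896 = 2.004038… → 2.004

2.004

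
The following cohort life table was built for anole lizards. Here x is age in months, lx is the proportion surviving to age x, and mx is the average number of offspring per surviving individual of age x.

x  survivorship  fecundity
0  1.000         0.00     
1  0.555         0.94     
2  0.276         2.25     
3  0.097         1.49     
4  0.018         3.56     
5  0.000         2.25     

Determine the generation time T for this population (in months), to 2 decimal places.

lx·mx: 0, 0.5217, 0.621, 0.14453, 0.06408, 0 → R0 = 1.35131
x·lx·mx: 0, 0.5217, 1.242, 0.43359, 0.25632, 0 → Σ = 2.45361
T = 2.45361 / 1.35131 = 1.815727… → 1.82

1.82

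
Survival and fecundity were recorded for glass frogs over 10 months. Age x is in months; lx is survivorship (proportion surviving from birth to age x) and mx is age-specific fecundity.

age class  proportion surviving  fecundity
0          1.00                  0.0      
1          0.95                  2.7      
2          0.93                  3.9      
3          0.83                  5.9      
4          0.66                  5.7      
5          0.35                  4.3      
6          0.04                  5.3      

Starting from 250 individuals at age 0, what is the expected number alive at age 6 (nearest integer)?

10

Expected survivors = N0 · l_6 = 250 × 0.04 = 10 → 10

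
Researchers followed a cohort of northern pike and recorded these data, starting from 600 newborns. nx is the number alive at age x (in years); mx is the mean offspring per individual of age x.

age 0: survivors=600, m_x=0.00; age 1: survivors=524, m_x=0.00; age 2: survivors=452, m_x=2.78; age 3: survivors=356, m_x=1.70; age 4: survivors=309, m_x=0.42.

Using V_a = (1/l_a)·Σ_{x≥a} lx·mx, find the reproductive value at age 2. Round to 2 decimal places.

lx = nx/n0 = nx/600: 1, 0.87333…, 0.75333…, 0.59333…, 0.515
lx·mx for x ≥ 2: 2.094267…, 1.008667…, 0.2163 → sum = 3.319233…
V_2 = 3.319233… / l_2 = 3.319233… / 0.753333… = 4.406062… → 4.41

4.41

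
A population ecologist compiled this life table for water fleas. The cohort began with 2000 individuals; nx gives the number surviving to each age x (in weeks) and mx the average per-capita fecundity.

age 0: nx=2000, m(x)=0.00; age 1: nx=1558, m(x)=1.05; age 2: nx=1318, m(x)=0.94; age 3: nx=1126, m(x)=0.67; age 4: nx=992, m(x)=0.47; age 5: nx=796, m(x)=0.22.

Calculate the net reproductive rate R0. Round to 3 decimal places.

lx = nx/n0 = nx/2000: 1, 0.779, 0.659, 0.563, 0.496, 0.398
lx·mx by age: 0, 0.81795, 0.61946, 0.37721, 0.23312, 0.08756
R0 = Σ lx·mx = 2.1353 → 2.135

2.135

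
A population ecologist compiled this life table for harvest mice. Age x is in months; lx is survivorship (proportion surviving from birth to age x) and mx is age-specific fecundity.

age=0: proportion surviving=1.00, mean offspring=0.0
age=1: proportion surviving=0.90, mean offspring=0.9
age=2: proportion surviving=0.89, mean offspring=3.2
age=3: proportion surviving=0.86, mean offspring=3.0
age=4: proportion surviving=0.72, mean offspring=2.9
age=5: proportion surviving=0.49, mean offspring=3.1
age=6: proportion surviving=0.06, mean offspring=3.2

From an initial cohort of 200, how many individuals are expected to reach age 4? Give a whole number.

144

Expected survivors = N0 · l_4 = 200 × 0.72 = 144 → 144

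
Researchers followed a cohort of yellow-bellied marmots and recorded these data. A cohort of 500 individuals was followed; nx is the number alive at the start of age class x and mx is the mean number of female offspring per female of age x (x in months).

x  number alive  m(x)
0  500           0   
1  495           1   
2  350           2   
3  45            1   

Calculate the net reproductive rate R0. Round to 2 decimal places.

2.48

lx = nx/n0 = nx/500: 1, 0.99, 0.7, 0.09
lx·mx by age: 0, 0.99, 1.4, 0.09
R0 = Σ lx·mx = 2.48 → 2.48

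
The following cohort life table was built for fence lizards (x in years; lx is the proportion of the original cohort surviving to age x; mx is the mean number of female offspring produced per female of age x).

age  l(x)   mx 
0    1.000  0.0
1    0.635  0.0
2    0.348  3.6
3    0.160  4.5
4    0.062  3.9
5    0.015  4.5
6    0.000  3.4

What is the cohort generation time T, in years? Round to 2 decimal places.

2.62

lx·mx: 0, 0, 1.2528, 0.72, 0.2418, 0.0675, 0 → R0 = 2.2821
x·lx·mx: 0, 0, 2.5056, 2.16, 0.9672, 0.3375, 0 → Σ = 5.9703
T = 5.9703 / 2.2821 = 2.616143… → 2.62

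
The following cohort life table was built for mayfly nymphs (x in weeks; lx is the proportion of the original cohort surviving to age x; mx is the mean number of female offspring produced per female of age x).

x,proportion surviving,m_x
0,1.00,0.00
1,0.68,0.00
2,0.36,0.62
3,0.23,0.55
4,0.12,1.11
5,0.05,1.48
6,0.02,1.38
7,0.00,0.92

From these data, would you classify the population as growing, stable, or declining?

declining

R0 = Σ lx·mx = 0 + 0 + 0.2232 + 0.1265 + 0.1332 + 0.074 + 0.0276 + 0 = 0.5845
R0 < 1, so the population is declining.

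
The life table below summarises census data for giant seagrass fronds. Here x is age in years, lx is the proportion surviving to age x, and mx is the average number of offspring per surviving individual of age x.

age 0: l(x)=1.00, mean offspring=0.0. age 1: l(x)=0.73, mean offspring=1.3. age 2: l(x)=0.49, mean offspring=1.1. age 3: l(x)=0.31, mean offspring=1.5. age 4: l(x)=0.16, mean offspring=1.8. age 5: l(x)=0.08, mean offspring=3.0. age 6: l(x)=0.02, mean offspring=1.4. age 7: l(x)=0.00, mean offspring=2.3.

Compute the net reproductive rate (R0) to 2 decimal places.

2.51

lx·mx by age: 0, 0.949, 0.539, 0.465, 0.288, 0.24, 0.028, 0
R0 = Σ lx·mx = 2.509 → 2.51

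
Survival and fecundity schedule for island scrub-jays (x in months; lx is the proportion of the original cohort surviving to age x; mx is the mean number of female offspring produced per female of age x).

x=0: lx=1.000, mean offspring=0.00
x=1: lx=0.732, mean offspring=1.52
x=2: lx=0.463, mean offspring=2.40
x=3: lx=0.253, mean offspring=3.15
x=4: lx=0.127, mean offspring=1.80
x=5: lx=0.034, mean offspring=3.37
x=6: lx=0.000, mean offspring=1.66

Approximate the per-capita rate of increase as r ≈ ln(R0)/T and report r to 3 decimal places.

0.566

R0 = Σ lx·mx = 0 + 1.11264 + 1.1112 + 0.79695 + 0.2286 + 0.11458 + 0 = 3.36397
Σ x·lx·mx = 7.21319; T = 7.21319/3.36397 = 2.14425…
r ≈ ln(R0)/T = ln(3.36397)/2.14425… = 0.56576… → 0.566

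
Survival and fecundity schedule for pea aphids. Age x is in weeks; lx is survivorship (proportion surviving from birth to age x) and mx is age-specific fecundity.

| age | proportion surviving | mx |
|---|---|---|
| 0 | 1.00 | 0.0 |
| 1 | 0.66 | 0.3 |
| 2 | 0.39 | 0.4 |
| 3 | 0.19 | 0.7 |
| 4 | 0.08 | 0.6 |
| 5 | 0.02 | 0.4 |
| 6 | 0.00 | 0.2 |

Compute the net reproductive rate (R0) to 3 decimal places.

0.543

lx·mx by age: 0, 0.198, 0.156, 0.133, 0.048, 0.008, 0
R0 = Σ lx·mx = 0.543 → 0.543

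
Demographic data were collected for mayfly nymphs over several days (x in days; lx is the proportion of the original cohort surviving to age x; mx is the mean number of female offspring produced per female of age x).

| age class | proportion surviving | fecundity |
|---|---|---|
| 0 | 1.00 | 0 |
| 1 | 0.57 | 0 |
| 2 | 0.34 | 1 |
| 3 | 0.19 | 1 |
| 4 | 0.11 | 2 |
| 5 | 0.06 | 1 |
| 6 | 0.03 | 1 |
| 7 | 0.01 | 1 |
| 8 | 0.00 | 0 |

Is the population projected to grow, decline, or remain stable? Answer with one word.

declining

R0 = Σ lx·mx = 0 + 0 + 0.34 + 0.19 + 0.22 + 0.06 + 0.03 + 0.01 + 0 = 0.85
R0 < 1, so the population is declining.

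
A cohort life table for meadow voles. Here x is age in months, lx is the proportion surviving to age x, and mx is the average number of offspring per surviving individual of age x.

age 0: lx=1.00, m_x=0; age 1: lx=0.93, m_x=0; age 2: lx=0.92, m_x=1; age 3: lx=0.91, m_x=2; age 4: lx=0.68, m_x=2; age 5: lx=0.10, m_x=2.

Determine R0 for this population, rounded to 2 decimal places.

4.30

lx·mx by age: 0, 0, 0.92, 1.82, 1.36, 0.2
R0 = Σ lx·mx = 4.3 → 4.30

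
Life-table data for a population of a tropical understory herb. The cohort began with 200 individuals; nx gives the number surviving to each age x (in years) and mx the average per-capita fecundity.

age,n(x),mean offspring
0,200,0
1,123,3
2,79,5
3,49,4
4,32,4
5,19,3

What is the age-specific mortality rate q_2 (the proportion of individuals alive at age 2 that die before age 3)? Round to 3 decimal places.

lx = nx/n0 = nx/200: 1, 0.615, 0.395, 0.245, 0.16, 0.095
q_2 = (l_2 − l_3) / l_2 = (0.395 − 0.245) / 0.395
     = 0.15 / 0.395 = 0.379747… → 0.380

0.380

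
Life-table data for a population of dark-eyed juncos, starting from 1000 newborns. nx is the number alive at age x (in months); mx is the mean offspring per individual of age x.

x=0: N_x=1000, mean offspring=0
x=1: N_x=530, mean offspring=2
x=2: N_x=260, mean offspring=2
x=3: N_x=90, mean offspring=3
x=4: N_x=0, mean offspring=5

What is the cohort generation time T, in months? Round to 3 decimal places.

1.573

lx = nx/n0 = nx/1000: 1, 0.53, 0.26, 0.09, 0
lx·mx: 0, 1.06, 0.52, 0.27, 0 → R0 = 1.85
x·lx·mx: 0, 1.06, 1.04, 0.81, 0 → Σ = 2.91
T = 2.91 / 1.85 = 1.572973… → 1.573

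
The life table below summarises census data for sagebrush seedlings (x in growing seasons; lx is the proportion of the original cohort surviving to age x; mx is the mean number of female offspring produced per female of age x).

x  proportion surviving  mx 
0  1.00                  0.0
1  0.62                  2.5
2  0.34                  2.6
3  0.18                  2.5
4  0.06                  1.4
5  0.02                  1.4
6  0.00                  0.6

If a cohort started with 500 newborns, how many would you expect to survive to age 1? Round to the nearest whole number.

310

Expected survivors = N0 · l_1 = 500 × 0.62 = 310 → 310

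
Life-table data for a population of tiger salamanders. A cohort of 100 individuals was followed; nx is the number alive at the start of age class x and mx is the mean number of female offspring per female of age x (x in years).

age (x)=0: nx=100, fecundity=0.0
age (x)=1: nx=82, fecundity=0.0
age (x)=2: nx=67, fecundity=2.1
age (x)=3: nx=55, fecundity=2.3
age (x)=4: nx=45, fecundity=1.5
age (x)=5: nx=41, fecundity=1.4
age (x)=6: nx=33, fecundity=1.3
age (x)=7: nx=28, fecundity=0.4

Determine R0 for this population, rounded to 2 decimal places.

lx = nx/n0 = nx/100: 1, 0.82, 0.67, 0.55, 0.45, 0.41, 0.33, 0.28
lx·mx by age: 0, 0, 1.407, 1.265, 0.675, 0.574, 0.429, 0.112
R0 = Σ lx·mx = 4.462 → 4.46

4.46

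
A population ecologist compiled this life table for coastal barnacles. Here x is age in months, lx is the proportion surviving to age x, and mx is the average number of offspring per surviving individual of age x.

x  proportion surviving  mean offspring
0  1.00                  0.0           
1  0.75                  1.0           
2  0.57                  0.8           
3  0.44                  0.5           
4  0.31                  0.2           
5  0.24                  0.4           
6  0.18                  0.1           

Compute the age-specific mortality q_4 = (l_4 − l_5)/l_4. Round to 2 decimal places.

q_4 = (l_4 − l_5) / l_4 = (0.31 − 0.24) / 0.31
     = 0.07 / 0.31 = 0.225806… → 0.23

0.23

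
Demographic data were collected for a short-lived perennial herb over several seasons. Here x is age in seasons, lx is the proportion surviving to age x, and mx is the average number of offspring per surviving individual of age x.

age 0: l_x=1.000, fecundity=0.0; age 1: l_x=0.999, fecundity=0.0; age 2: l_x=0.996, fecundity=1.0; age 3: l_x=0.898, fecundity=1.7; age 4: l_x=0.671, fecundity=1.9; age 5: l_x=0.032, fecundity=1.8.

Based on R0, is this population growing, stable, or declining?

R0 = Σ lx·mx = 0 + 0 + 0.996 + 1.5266 + 1.2749 + 0.0576 = 3.8551
R0 > 1, so the population is growing.

growing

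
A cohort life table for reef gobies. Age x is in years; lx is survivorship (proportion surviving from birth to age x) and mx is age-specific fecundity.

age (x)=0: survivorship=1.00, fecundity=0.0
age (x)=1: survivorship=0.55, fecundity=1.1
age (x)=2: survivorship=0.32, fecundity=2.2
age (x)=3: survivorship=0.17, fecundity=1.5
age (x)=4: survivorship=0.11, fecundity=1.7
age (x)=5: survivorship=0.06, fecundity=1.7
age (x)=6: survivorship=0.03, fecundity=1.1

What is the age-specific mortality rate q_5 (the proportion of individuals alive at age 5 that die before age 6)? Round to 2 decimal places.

0.50

q_5 = (l_5 − l_6) / l_5 = (0.06 − 0.03) / 0.06
     = 0.03 / 0.06 = 0.5 → 0.50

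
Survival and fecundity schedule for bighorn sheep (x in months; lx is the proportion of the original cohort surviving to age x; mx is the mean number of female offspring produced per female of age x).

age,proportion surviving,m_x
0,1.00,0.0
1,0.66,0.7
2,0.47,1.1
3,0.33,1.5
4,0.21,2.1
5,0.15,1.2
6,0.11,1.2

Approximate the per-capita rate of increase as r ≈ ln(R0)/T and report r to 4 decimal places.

0.2770

R0 = Σ lx·mx = 0 + 0.462 + 0.517 + 0.495 + 0.441 + 0.18 + 0.132 = 2.227
Σ x·lx·mx = 6.437; T = 6.437/2.227 = 2.89044…
r ≈ ln(R0)/T = ln(2.227)/2.89044… = 0.277002… → 0.2770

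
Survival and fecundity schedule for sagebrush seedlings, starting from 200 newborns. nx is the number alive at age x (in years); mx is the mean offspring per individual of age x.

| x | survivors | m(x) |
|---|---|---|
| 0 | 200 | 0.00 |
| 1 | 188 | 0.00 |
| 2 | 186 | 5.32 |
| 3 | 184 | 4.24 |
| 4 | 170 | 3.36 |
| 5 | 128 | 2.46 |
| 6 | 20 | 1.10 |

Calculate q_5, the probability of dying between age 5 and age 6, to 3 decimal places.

lx = nx/n0 = nx/200: 1, 0.94, 0.93, 0.92, 0.85, 0.64, 0.1
q_5 = (l_5 − l_6) / l_5 = (0.64 − 0.1) / 0.64
     = 0.54 / 0.64 = 0.84375 → 0.844

0.844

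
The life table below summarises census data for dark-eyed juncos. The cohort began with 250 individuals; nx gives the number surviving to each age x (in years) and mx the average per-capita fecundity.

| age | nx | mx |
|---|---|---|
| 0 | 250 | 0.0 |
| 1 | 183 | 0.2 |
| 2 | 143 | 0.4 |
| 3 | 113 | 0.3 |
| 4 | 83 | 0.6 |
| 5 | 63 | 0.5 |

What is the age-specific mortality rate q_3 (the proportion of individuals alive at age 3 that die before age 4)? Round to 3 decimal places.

lx = nx/n0 = nx/250: 1, 0.732, 0.572, 0.452, 0.332, 0.252
q_3 = (l_3 − l_4) / l_3 = (0.452 − 0.332) / 0.452
     = 0.12 / 0.452 = 0.265487… → 0.265

0.265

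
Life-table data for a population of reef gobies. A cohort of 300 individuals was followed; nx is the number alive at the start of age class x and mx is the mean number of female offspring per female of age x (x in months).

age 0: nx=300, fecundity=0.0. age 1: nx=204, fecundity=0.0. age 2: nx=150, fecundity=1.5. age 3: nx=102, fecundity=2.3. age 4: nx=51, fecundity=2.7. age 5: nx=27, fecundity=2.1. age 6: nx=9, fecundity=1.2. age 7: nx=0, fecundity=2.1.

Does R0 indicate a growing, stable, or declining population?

growing

lx = nx/n0 = nx/300: 1, 0.68, 0.5, 0.34, 0.17, 0.09, 0.03, 0
R0 = Σ lx·mx = 0 + 0 + 0.75 + 0.782 + 0.459 + 0.189 + 0.036 + 0 = 2.216
R0 > 1, so the population is growing.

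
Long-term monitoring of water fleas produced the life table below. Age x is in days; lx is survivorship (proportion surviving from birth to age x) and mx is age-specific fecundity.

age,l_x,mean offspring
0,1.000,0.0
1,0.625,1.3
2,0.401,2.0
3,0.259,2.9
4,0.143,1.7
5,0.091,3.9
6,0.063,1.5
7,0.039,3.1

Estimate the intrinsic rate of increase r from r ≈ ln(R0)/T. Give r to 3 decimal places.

0.416

R0 = Σ lx·mx = 0 + 0.8125 + 0.802 + 0.7511 + 0.2431 + 0.3549 + 0.0945 + 0.1209 = 3.179
Σ x·lx·mx = 8.83; T = 8.83/3.179 = 2.7776…
r ≈ ln(R0)/T = ln(3.179)/2.7776… = 0.41639… → 0.416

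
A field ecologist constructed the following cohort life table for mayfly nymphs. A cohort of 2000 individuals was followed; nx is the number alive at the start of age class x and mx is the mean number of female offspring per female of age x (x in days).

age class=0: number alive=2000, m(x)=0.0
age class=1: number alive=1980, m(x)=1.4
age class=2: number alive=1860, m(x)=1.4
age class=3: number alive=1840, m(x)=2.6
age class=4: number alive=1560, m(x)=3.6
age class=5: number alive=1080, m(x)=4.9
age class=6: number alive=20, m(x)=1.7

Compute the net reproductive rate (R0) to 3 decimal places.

10.551

lx = nx/n0 = nx/2000: 1, 0.99, 0.93, 0.92, 0.78, 0.54, 0.01
lx·mx by age: 0, 1.386, 1.302, 2.392, 2.808, 2.646, 0.017
R0 = Σ lx·mx = 10.551 → 10.551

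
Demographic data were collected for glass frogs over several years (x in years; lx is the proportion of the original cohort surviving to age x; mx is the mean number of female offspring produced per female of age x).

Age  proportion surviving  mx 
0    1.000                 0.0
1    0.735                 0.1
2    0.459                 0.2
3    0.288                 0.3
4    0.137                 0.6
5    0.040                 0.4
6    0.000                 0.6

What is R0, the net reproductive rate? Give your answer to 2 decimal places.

0.35

lx·mx by age: 0, 0.0735, 0.0918, 0.0864, 0.0822, 0.016, 0
R0 = Σ lx·mx = 0.3499 → 0.35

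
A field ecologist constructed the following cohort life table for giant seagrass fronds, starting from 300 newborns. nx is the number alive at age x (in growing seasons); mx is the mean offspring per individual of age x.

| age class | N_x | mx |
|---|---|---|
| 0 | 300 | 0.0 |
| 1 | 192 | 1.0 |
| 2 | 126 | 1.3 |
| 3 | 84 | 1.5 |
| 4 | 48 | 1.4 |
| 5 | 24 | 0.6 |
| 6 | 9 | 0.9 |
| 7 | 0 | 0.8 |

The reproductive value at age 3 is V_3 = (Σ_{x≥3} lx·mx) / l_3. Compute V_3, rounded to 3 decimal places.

2.568

lx = nx/n0 = nx/300: 1, 0.64, 0.42, 0.28, 0.16, 0.08, 0.03, 0
lx·mx for x ≥ 3: 0.42, 0.224, 0.048, 0.027, 0 → sum = 0.719
V_3 = 0.719 / l_3 = 0.719 / 0.28 = 2.567857… → 2.568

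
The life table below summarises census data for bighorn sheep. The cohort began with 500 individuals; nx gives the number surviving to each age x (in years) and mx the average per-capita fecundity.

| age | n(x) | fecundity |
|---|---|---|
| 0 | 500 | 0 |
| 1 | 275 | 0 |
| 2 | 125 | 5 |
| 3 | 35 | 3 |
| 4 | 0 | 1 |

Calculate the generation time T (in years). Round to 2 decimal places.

lx = nx/n0 = nx/500: 1, 0.55, 0.25, 0.07, 0
lx·mx: 0, 0, 1.25, 0.21, 0 → R0 = 1.46
x·lx·mx: 0, 0, 2.5, 0.63, 0 → Σ = 3.13
T = 3.13 / 1.46 = 2.143836… → 2.14

2.14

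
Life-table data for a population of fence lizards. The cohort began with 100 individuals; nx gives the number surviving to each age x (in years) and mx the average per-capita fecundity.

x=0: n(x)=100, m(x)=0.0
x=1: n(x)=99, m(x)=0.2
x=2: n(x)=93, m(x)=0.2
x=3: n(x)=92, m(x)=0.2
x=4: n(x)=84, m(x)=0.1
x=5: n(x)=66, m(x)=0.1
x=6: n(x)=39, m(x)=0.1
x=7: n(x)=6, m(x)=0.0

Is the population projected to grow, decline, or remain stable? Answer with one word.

declining

lx = nx/n0 = nx/100: 1, 0.99, 0.93, 0.92, 0.84, 0.66, 0.39, 0.06
R0 = Σ lx·mx = 0 + 0.198 + 0.186 + 0.184 + 0.084 + 0.066 + 0.039 + 0 = 0.757
R0 < 1, so the population is declining.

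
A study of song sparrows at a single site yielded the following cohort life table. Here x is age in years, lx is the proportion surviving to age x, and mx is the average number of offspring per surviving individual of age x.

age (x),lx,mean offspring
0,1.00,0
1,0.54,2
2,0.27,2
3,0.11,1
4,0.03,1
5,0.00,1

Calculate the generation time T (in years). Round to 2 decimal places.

1.48

lx·mx: 0, 1.08, 0.54, 0.11, 0.03, 0 → R0 = 1.76
x·lx·mx: 0, 1.08, 1.08, 0.33, 0.12, 0 → Σ = 2.61
T = 2.61 / 1.76 = 1.482955… → 1.48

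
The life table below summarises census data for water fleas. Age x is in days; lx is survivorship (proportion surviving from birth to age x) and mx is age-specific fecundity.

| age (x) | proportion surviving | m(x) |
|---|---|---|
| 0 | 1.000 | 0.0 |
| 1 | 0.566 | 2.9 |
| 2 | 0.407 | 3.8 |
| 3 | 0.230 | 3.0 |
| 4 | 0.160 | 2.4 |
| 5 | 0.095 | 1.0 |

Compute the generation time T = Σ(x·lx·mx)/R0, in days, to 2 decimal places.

lx·mx: 0, 1.6414, 1.5466, 0.69, 0.384, 0.095 → R0 = 4.357
x·lx·mx: 0, 1.6414, 3.0932, 2.07, 1.536, 0.475 → Σ = 8.8156
T = 8.8156 / 4.357 = 2.023319… → 2.02

2.02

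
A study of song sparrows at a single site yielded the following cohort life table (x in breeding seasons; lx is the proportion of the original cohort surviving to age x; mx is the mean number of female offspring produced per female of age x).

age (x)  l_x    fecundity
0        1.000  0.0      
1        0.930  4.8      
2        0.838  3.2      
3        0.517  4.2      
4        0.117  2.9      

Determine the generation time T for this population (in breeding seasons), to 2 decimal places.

lx·mx: 0, 4.464, 2.6816, 2.1714, 0.3393 → R0 = 9.6563
x·lx·mx: 0, 4.464, 5.3632, 6.5142, 1.3572 → Σ = 17.6986
T = 17.6986 / 9.6563 = 1.832855… → 1.83

1.83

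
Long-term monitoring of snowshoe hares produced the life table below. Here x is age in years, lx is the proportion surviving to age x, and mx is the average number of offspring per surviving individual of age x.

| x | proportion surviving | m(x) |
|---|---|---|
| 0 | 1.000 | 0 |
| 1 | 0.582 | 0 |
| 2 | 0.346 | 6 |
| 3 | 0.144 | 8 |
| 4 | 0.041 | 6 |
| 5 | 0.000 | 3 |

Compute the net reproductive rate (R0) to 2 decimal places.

3.47

lx·mx by age: 0, 0, 2.076, 1.152, 0.246, 0
R0 = Σ lx·mx = 3.474 → 3.47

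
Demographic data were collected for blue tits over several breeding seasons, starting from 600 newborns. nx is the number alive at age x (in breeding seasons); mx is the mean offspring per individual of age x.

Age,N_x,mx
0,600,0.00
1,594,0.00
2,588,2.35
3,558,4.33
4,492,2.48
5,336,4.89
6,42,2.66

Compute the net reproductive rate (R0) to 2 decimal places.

11.29

lx = nx/n0 = nx/600: 1, 0.99, 0.98, 0.93, 0.82, 0.56, 0.07
lx·mx by age: 0, 0, 2.303, 4.0269, 2.0336, 2.7384, 0.1862
R0 = Σ lx·mx = 11.2881 → 11.29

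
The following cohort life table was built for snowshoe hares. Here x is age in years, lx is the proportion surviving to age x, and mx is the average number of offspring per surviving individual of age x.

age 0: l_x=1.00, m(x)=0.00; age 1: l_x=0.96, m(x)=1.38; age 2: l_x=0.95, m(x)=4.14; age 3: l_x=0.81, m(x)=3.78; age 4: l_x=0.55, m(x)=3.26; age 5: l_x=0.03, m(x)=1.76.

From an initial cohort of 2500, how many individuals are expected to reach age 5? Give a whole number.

75

Expected survivors = N0 · l_5 = 2500 × 0.03 = 75 → 75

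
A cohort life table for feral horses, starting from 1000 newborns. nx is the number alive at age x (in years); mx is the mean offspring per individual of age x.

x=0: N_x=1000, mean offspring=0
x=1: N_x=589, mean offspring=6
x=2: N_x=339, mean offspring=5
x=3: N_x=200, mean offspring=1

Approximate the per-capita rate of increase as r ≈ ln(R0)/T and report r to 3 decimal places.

1.221

lx = nx/n0 = nx/1000: 1, 0.589, 0.339, 0.2
R0 = Σ lx·mx = 0 + 3.534 + 1.695 + 0.2 = 5.429
Σ x·lx·mx = 7.524; T = 7.524/5.429 = 1.38589…
r ≈ ln(R0)/T = ln(5.429)/1.38589… = 1.2207… → 1.221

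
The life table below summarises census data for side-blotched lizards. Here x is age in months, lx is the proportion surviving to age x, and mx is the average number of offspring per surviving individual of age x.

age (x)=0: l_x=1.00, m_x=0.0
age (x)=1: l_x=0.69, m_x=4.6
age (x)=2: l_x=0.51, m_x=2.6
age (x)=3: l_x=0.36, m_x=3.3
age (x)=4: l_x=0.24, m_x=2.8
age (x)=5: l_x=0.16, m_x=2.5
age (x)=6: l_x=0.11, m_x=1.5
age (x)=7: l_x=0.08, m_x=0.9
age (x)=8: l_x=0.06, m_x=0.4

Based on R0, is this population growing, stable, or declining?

growing

R0 = Σ lx·mx = 0 + 3.174 + 1.326 + 1.188 + 0.672 + 0.4 + 0.165 + 0.072 + 0.024 = 7.021
R0 > 1, so the population is growing.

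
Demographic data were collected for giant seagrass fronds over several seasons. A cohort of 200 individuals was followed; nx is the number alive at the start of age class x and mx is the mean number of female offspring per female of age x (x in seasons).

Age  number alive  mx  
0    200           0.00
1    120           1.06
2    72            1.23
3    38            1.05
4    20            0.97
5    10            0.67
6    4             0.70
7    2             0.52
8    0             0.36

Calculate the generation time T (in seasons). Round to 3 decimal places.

1.958

lx = nx/n0 = nx/200: 1, 0.6, 0.36, 0.19, 0.1, 0.05, 0.02, 0.01, 0
lx·mx: 0, 0.636, 0.4428, 0.1995, 0.097, 0.0335, 0.014, 0.0052, 0 → R0 = 1.428
x·lx·mx: 0, 0.636, 0.8856, 0.5985, 0.388, 0.1675, 0.084, 0.0364, 0 → Σ = 2.796
T = 2.796 / 1.428 = 1.957983… → 1.958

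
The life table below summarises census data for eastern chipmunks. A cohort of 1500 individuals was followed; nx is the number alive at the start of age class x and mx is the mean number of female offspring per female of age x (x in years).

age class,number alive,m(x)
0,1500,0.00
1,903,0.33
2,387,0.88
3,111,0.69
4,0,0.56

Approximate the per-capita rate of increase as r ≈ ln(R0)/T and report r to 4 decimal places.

-0.4382

lx = nx/n0 = nx/1500: 1, 0.602, 0.258, 0.074, 0
R0 = Σ lx·mx = 0 + 0.19866 + 0.22704 + 0.05106 + 0 = 0.47676
Σ x·lx·mx = 0.80592; T = 0.80592/0.47676 = 1.69041…
r ≈ ln(R0)/T = ln(0.47676)/1.69041… = -0.438203… → -0.4382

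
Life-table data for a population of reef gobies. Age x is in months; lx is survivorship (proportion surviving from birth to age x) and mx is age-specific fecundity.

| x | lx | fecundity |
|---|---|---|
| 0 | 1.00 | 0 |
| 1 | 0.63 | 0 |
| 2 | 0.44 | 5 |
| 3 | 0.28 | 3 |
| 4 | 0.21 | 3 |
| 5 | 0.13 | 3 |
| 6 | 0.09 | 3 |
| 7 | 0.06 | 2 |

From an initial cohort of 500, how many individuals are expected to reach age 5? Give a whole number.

Expected survivors = N0 · l_5 = 500 × 0.13 = 65 → 65

65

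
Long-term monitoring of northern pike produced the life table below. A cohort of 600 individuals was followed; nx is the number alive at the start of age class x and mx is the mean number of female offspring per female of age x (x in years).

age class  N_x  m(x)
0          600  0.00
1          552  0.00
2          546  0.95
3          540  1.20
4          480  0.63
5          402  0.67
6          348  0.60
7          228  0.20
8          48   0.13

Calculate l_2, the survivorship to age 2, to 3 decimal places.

l_2 = n_2/n_0 = 546/600 = 0.91 → 0.910

0.910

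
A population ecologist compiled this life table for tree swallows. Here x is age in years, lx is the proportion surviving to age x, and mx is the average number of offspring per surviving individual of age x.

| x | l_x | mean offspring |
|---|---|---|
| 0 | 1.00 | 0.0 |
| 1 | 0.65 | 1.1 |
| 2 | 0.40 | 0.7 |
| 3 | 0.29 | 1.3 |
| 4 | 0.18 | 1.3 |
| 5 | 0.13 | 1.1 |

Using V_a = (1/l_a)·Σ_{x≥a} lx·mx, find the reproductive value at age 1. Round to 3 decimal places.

2.691

lx·mx for x ≥ 1: 0.715, 0.28, 0.377, 0.234, 0.143 → sum = 1.749
V_1 = 1.749 / l_1 = 1.749 / 0.65 = 2.690769… → 2.691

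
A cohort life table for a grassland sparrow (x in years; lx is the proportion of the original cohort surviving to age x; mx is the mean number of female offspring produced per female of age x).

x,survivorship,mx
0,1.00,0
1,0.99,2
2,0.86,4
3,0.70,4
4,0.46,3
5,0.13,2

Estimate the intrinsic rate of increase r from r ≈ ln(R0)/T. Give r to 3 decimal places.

0.937

R0 = Σ lx·mx = 0 + 1.98 + 3.44 + 2.8 + 1.38 + 0.26 = 9.86
Σ x·lx·mx = 24.08; T = 24.08/9.86 = 2.44219…
r ≈ ln(R0)/T = ln(9.86)/2.44219… = 0.93706… → 0.937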